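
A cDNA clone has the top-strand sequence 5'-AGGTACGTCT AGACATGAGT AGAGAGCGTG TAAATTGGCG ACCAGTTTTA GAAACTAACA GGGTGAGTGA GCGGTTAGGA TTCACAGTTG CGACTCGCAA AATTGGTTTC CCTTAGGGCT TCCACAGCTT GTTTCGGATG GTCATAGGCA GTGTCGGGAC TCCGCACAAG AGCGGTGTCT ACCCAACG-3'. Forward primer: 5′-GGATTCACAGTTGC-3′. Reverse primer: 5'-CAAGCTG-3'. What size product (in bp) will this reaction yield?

The forward primer matches the template at positions 78–91.
Taking the reverse complement of CAAGCTG gives CAGCTTG, found at positions 125–131 on the template; the primer anneals here to the top strand with its 3' end pointing upstream.
The product runs from position 78 to position 131, so its length is 131 − 78 + 1 = 54 bp.

54 bp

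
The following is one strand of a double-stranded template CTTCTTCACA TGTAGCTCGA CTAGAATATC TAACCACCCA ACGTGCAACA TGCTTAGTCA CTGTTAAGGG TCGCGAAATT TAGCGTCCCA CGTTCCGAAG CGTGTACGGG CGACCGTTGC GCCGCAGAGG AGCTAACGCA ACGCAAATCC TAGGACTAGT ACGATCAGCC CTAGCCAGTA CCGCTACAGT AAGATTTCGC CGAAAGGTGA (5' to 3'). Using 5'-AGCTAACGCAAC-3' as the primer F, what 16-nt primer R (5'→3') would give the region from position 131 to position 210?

5'-TCACCTTTCGGCGAAA-3'

The product's 3' end on the top strand is position 210.
The reverse primer anneals to the top strand over positions 195–210, i.e. to TTTCGCCGAAAGGTGA.
Its sequence written 5'→3' is the reverse complement: TCACCTTTCGGCGAAA.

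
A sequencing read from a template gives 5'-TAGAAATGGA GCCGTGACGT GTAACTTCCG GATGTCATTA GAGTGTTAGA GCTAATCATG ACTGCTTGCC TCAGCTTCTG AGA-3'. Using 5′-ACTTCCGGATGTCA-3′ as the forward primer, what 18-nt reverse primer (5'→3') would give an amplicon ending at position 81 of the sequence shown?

5'-TCAGAAGCTGAGGCAAGC-3'

The forward primer binds at positions 24–37; the product's 3' end on the top strand is position 81.
The reverse primer anneals to the top strand over positions 64–81, i.e. to GCTTGCCTCAGCTTCTGA.
Its sequence written 5'→3' is the reverse complement: TCAGAAGCTGAGGCAAGC.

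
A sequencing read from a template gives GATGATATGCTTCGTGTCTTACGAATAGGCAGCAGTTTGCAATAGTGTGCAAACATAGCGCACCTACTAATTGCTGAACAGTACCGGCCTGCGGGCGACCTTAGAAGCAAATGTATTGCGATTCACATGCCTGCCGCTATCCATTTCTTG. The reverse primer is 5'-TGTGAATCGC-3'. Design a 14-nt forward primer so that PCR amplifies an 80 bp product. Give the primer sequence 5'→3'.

5'-TGCAAACATAGCGC-3'

The reverse primer's reverse complement GCGATTCACA matches the template at positions 118–127, so the product ends at position 127.
An 80 bp product then starts at position 127 − 80 + 1 = 48.
The forward primer is identical to the top strand there: TGCAAACATAGCGC.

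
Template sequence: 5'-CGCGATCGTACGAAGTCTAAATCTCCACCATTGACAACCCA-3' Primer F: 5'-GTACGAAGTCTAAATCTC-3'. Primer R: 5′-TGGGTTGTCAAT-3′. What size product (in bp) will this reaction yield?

Scanning the template, GTACGAAGTCTAAATCTC occurs at positions 8–25; this primer anneals to the bottom strand there with its 3' end pointing downstream.
Taking the reverse complement of TGGGTTGTCAAT gives ATTGACAACCCA, found at positions 30–41 on the template; the primer anneals here to the top strand with its 3' end pointing upstream.
The product runs from position 8 to position 41, so its length is 41 − 8 + 1 = 34 bp.

34 bp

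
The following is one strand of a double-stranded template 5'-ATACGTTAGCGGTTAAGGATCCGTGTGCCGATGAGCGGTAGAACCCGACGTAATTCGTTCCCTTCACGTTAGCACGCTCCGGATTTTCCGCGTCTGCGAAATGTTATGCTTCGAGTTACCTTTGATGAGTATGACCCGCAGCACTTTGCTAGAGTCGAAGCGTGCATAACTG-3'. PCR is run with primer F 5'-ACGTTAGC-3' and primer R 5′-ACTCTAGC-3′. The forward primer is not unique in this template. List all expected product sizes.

153 bp, 90 bp

The forward primer ACGTTAGC matches the top strand at positions 3–10, 66–73.
The reverse primer's reverse complement is GCTAGAGT, matching at positions 148–155.
Each forward site pairs with the reverse site to give a product ending at position 155: sizes 153, 90 bp.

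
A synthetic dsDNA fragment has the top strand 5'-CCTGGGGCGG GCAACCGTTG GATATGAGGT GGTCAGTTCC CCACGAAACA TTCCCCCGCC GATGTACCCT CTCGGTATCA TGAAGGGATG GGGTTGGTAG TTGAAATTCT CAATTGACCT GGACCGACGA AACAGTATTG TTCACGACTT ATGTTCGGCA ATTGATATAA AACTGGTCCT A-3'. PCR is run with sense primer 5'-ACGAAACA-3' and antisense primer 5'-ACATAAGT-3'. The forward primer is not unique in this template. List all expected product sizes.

The forward primer ACGAAACA matches the top strand at positions 43–50, 127–134.
The reverse primer's reverse complement is ACTTATGT, matching at positions 147–154.
Each forward site pairs with the reverse site to give a product ending at position 154: sizes 112, 28 bp.

112 bp, 28 bp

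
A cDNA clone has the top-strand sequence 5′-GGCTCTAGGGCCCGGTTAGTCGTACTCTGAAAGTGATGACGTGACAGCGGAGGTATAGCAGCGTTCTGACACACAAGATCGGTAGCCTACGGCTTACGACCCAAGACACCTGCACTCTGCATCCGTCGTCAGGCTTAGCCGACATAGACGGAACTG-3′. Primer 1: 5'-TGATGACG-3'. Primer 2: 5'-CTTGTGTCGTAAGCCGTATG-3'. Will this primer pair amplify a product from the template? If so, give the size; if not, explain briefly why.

No product — primer 2 has no binding site in the template.

Primer 2 (CTTGTGTCGTAAGCCGTATG) does not match the top strand, and its reverse complement CATACGGCTTACGACACAAG does not match either.
With no annealing site for primer 2, no amplification occurs.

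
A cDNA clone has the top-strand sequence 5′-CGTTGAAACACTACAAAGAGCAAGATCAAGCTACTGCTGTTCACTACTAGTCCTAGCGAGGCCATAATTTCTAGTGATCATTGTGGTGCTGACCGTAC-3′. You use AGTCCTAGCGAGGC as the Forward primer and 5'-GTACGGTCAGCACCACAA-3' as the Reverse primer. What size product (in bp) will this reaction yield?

50 bp

Scanning the template, AGTCCTAGCGAGGC occurs at positions 49–62; this primer anneals to the bottom strand there with its 3' end pointing downstream.
Reverse complement of the reverse primer: TTGTGGTGCTGACCGTAC. This occurs on the top strand at positions 81–98.
Product length = (reverse-primer end) − (forward-primer start) + 1 = 98 − 49 + 1 = 50 bp.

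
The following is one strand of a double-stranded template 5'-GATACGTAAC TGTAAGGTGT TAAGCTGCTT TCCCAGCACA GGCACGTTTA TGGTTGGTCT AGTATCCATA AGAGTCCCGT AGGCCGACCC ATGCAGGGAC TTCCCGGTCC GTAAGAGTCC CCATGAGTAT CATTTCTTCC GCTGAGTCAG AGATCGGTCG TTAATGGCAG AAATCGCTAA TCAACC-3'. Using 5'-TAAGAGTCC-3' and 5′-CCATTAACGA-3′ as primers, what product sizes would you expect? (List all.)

The forward primer TAAGAGTCC matches the top strand at positions 69–77, 112–120.
The reverse primer's reverse complement is TCGTTAATGG, matching at positions 158–167.
Each forward site pairs with the reverse site to give a product ending at position 167: sizes 99, 56 bp.

99 bp, 56 bp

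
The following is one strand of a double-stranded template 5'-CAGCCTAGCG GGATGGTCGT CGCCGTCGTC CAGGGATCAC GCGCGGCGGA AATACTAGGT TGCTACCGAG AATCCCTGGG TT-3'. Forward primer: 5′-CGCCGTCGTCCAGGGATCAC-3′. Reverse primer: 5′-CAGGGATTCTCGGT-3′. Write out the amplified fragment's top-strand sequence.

Forward primer CGCCGTCGTCCAGGGATCAC is found on the top strand at positions 21–40.
Taking the reverse complement of CAGGGATTCTCGGT gives ACCGAGAATCCCTG, found at positions 65–78 on the template; the primer anneals here to the top strand with its 3' end pointing upstream.
The product is the template from position 21 through 78 (58 bp).

5'-CGCCGTCGTCCAGGGATCACGCGCGGCGGAAATACTAGGTTGCTACCGAGAATCCCTG-3'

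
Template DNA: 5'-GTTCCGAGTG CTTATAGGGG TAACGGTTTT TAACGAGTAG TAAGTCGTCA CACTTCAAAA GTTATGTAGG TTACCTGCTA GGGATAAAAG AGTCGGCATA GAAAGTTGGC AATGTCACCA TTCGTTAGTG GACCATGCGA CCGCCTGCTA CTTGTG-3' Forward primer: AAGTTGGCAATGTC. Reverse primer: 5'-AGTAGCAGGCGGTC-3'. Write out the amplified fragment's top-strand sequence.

The forward primer matches the template at positions 103–116.
Taking the reverse complement of AGTAGCAGGCGGTC gives GACCGCCTGCTACT, found at positions 139–152 on the template; the primer anneals here to the top strand with its 3' end pointing upstream.
The product is the template from position 103 through 152 (50 bp).

5'-AAGTTGGCAATGTCACCATTCGTTAGTGGACCATGCGACCGCCTGCTACT-3'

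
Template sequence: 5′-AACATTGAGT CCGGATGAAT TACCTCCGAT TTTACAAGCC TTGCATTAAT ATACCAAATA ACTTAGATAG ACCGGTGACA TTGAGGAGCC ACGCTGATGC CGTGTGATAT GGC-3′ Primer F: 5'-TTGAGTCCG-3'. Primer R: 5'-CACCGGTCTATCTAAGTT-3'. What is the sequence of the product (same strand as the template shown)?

5'-TTGAGTCCGGATGAATTACCTCCGATTTTACAAGCCTTGCATTAATATACCAAATAACTTAGATAGACCGGTG-3'

Scanning the template, TTGAGTCCG occurs at positions 5–13; this primer anneals to the bottom strand there with its 3' end pointing downstream.
Reverse complement of the reverse primer: AACTTAGATAGACCGGTG. This occurs on the top strand at positions 60–77.
The product is the template from position 5 through 77 (73 bp).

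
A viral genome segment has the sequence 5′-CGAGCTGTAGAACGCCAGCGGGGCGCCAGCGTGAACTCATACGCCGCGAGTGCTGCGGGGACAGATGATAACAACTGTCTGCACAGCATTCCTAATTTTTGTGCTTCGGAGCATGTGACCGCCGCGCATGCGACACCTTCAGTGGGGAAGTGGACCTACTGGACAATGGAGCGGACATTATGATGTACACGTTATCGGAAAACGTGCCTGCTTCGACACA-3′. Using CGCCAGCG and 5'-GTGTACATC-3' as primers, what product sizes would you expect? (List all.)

178 bp, 167 bp

The forward primer CGCCAGCG matches the top strand at positions 13–20, 24–31.
The reverse primer's reverse complement is GATGTACAC, matching at positions 182–190.
Each forward site pairs with the reverse site to give a product ending at position 190: sizes 178, 167 bp.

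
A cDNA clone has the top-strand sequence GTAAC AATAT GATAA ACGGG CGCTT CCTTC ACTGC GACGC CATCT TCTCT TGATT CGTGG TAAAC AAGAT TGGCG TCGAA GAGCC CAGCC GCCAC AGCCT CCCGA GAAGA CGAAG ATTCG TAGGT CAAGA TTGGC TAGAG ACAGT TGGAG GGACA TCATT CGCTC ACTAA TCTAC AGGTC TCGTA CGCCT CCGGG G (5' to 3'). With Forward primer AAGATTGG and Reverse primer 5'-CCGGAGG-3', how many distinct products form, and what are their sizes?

Two products: 129 bp, 68 bp

The forward primer AAGATTGG matches the top strand at positions 66–73, 127–134.
The reverse primer's reverse complement is CCTCCGG, matching at positions 188–194.
Each forward site pairs with the reverse site to give a product ending at position 194: sizes 129, 68 bp.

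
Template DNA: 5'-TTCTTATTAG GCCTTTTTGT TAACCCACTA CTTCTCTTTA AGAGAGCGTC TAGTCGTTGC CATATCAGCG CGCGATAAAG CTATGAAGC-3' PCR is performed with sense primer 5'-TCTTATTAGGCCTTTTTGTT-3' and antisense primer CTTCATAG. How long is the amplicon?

The forward primer matches the template at positions 2–21.
The reverse primer's reverse complement is CTATGAAG, which matches the template at positions 81–88.
The product runs from position 2 to position 88, so its length is 88 − 2 + 1 = 87 bp.

87 bp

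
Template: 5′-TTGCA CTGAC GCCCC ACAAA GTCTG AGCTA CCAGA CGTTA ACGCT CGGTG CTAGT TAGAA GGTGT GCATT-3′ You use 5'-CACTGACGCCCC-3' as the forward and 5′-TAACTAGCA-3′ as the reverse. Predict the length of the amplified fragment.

Forward primer CACTGACGCCCC is found on the top strand at positions 4–15.
The reverse primer's reverse complement is TGCTAGTTA, which matches the template at positions 49–57.
Amplicon spans positions 4–57: 54 bp.

54 bp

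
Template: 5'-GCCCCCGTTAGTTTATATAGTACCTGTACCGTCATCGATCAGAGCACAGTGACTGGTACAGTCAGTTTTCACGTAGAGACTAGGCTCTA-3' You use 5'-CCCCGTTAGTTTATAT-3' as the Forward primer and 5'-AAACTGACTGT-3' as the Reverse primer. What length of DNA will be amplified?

66 bp

Forward primer CCCCGTTAGTTTATAT is found on the top strand at positions 3–18.
The reverse primer's reverse complement is ACAGTCAGTTT, which matches the template at positions 58–68.
Product length = (reverse-primer end) − (forward-primer start) + 1 = 68 − 3 + 1 = 66 bp.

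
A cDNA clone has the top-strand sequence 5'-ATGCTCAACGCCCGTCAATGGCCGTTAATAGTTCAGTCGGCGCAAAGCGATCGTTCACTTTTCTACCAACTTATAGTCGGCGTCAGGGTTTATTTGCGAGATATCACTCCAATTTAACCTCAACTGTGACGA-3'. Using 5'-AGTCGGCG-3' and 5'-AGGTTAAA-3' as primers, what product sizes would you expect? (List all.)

86 bp, 46 bp

The forward primer AGTCGGCG matches the top strand at positions 35–42, 75–82.
The reverse primer's reverse complement is TTTAACCT, matching at positions 113–120.
Each forward site pairs with the reverse site to give a product ending at position 120: sizes 86, 46 bp.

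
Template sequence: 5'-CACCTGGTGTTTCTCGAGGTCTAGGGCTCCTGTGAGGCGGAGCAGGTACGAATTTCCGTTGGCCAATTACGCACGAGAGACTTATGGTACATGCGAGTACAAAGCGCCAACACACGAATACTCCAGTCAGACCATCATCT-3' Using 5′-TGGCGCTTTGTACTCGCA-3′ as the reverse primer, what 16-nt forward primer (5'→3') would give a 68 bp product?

The reverse primer's reverse complement TGCGAGTACAAAGCGCCA matches the template at positions 92–109, so the product ends at position 109.
A 68 bp product then starts at position 109 − 68 + 1 = 42.
The forward primer is identical to the top strand there: GCAGGTACGAATTTCC.

5'-GCAGGTACGAATTTCC-3'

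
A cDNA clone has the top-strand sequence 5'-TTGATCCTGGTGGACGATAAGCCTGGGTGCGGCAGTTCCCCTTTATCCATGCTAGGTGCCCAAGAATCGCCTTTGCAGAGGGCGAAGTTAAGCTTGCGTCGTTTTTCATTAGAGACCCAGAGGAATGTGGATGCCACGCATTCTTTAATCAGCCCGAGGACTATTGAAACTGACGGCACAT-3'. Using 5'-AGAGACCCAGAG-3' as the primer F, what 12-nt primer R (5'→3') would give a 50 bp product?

5'-TCCTCGGGCTGA-3'

The forward primer binds at positions 111–122, so a 50 bp product ends at position 111 + 50 − 1 = 160.
The reverse primer anneals to the top strand over positions 149–160, i.e. to TCAGCCCGAGGA.
Its sequence written 5'→3' is the reverse complement: TCCTCGGGCTGA.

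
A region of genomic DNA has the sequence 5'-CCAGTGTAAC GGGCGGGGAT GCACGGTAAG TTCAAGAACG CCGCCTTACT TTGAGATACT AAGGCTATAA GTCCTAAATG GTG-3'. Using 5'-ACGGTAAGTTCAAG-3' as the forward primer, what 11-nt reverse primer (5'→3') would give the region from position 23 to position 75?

5'-AGGACTTATAG-3'

The product's 3' end on the top strand is position 75.
The reverse primer anneals to the top strand over positions 65–75, i.e. to CTATAAGTCCT.
Its sequence written 5'→3' is the reverse complement: AGGACTTATAG.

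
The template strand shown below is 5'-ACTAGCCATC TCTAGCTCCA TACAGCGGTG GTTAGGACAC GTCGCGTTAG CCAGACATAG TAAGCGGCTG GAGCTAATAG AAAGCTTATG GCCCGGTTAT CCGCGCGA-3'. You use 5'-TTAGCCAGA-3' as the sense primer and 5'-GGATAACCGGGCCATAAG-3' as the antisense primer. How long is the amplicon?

Forward primer TTAGCCAGA is found on the top strand at positions 47–55.
Reverse complement of the reverse primer: CTTATGGCCCGGTTATCC. This occurs on the top strand at positions 85–102.
The product runs from position 47 to position 102, so its length is 102 − 47 + 1 = 56 bp.

56 bp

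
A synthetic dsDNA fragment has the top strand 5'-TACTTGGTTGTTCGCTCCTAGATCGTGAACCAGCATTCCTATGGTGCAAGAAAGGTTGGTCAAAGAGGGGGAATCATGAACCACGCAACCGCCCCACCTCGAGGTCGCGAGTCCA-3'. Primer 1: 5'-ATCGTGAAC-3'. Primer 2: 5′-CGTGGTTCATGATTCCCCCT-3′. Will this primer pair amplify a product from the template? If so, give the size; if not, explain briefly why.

Primer 1 (ATCGTGAAC) matches the top strand at positions 22–30; it acts as a forward primer.
Primer 2's reverse complement is AGGGGGAATCATGAACCACG, matching the top strand at positions 66–85; it acts as a reverse primer.
The 3' ends face each other across positions 22–85, giving a 64 bp product.

Yes — a 64 bp product.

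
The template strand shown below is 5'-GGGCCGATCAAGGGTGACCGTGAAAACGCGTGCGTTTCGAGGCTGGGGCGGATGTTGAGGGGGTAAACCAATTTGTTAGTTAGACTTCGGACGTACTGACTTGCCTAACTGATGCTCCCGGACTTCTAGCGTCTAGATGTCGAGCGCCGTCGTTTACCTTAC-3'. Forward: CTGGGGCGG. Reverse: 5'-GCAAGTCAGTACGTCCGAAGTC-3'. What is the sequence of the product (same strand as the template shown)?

5'-CTGGGGCGGATGTTGAGGGGGTAAACCAATTTGTTAGTTAGACTTCGGACGTACTGACTTGC-3'

Scanning the template, CTGGGGCGG occurs at positions 43–51; this primer anneals to the bottom strand there with its 3' end pointing downstream.
Taking the reverse complement of GCAAGTCAGTACGTCCGAAGTC gives GACTTCGGACGTACTGACTTGC, found at positions 83–104 on the template; the primer anneals here to the top strand with its 3' end pointing upstream.
The product is the template from position 43 through 104 (62 bp).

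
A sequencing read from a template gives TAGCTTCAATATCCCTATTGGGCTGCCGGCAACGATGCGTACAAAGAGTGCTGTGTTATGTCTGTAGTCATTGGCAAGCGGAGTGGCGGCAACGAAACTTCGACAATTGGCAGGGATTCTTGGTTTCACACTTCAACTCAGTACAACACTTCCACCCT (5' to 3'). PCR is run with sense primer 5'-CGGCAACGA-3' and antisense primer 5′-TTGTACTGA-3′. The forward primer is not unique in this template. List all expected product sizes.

The forward primer CGGCAACGA matches the top strand at positions 27–35, 87–95.
The reverse primer's reverse complement is TCAGTACAA, matching at positions 138–146.
Each forward site pairs with the reverse site to give a product ending at position 146: sizes 120, 60 bp.

120 bp, 60 bp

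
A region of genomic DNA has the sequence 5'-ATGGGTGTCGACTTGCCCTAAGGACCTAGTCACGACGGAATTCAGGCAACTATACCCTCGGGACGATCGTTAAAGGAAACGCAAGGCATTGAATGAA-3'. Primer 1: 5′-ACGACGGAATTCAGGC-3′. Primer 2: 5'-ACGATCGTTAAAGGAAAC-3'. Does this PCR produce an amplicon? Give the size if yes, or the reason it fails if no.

No product — both primers anneal to the same strand and extend in the same direction.

Primer 1 (ACGACGGAATTCAGGC) matches the top strand at positions 32–47 (3' end points downstream).
Primer 2 (ACGATCGTTAAAGGAAAC) also matches the top strand directly, at positions 63–80 — its reverse complement GTTTCCTTTAACGATCGT is not present.
Both primers anneal to the bottom strand with 3' ends pointing the same way, so neither can prime synthesis back toward the other.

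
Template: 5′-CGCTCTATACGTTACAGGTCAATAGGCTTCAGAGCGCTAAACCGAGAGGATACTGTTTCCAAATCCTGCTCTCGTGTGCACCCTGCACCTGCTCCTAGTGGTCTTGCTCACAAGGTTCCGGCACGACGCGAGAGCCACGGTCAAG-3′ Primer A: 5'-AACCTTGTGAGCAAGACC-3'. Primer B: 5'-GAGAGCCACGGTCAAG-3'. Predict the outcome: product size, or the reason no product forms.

Primer A (AACCTTGTGAGCAAGACC) has reverse complement GGTCTTGCTCACAAGGTT, which matches the top strand at positions 100–117; primer A anneals to the top strand there with its 3' end pointing upstream toward position 100.
Primer B (GAGAGCCACGGTCAAG) matches the top strand directly at positions 130–145; it anneals to the bottom strand with its 3' end pointing downstream toward position 145.
The 3' ends diverge (primer A extends toward position 1, primer B toward position 145), so the primers never converge on a shared product.

No product — the primers' 3' ends point away from each other.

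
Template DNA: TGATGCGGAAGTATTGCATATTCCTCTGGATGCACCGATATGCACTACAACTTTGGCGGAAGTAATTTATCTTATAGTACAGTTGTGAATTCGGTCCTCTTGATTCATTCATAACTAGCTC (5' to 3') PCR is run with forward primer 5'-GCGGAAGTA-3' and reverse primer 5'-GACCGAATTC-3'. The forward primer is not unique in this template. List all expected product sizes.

92 bp, 41 bp

The forward primer GCGGAAGTA matches the top strand at positions 5–13, 56–64.
The reverse primer's reverse complement is GAATTCGGTC, matching at positions 87–96.
Each forward site pairs with the reverse site to give a product ending at position 96: sizes 92, 41 bp.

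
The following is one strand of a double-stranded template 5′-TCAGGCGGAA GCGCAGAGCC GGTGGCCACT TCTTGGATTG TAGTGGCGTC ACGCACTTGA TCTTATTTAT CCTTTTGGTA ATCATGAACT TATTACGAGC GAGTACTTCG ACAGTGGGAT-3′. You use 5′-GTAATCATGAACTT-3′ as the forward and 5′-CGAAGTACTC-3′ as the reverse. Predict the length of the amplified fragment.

33 bp

Scanning the template, GTAATCATGAACTT occurs at positions 78–91; this primer anneals to the bottom strand there with its 3' end pointing downstream.
Taking the reverse complement of CGAAGTACTC gives GAGTACTTCG, found at positions 101–110 on the template; the primer anneals here to the top strand with its 3' end pointing upstream.
Product length = (reverse-primer end) − (forward-primer start) + 1 = 110 − 78 + 1 = 33 bp.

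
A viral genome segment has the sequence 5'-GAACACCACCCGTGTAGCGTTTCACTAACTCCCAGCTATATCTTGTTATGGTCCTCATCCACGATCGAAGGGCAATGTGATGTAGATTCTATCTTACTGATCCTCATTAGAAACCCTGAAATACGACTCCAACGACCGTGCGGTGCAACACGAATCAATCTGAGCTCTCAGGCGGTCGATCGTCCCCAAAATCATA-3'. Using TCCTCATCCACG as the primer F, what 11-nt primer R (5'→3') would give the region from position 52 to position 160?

5'-GATTGATTCGT-3'

The product's 3' end on the top strand is position 160.
The reverse primer anneals to the top strand over positions 150–160, i.e. to ACGAATCAATC.
Its sequence written 5'→3' is the reverse complement: GATTGATTCGT.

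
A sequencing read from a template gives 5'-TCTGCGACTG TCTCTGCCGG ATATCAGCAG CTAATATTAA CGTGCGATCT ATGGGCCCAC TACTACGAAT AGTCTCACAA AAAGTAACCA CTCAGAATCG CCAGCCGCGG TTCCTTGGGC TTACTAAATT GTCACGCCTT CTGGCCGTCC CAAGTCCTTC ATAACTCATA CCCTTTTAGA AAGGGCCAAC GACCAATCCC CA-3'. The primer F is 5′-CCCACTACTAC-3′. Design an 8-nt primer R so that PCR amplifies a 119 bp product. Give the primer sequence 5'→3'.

The forward primer binds at positions 56–66, so a 119 bp product ends at position 56 + 119 − 1 = 174.
The reverse primer anneals to the top strand over positions 167–174, i.e. to CATACCCT.
Its sequence written 5'→3' is the reverse complement: AGGGTATG.

5'-AGGGTATG-3'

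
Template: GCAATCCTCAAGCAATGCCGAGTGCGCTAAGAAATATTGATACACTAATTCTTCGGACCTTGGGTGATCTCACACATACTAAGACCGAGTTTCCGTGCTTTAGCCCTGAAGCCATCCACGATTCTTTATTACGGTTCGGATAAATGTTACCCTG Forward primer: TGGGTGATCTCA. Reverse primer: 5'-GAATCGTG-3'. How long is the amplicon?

64 bp

Forward primer TGGGTGATCTCA is found on the top strand at positions 61–72.
Reverse complement of the reverse primer: CACGATTC. This occurs on the top strand at positions 117–124.
Product length = (reverse-primer end) − (forward-primer start) + 1 = 124 − 61 + 1 = 64 bp.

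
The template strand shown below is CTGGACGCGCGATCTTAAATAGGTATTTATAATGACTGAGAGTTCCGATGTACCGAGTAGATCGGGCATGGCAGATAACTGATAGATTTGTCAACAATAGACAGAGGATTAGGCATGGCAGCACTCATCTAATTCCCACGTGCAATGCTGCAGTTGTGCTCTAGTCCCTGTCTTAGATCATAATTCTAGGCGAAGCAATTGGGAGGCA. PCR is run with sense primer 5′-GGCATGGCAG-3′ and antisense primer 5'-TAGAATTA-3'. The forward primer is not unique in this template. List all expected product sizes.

124 bp, 77 bp

The forward primer GGCATGGCAG matches the top strand at positions 65–74, 112–121.
The reverse primer's reverse complement is TAATTCTA, matching at positions 181–188.
Each forward site pairs with the reverse site to give a product ending at position 188: sizes 124, 77 bp.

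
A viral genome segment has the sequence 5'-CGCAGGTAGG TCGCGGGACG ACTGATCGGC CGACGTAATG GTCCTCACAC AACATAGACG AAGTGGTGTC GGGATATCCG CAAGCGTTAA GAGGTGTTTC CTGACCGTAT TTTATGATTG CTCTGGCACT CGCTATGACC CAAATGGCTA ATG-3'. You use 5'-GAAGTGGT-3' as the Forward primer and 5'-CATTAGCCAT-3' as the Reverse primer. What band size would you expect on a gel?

Forward primer GAAGTGGT is found on the top strand at positions 60–67.
Taking the reverse complement of CATTAGCCAT gives ATGGCTAATG, found at positions 144–153 on the template; the primer anneals here to the top strand with its 3' end pointing upstream.
Amplicon spans positions 60–153: 94 bp.

94 bp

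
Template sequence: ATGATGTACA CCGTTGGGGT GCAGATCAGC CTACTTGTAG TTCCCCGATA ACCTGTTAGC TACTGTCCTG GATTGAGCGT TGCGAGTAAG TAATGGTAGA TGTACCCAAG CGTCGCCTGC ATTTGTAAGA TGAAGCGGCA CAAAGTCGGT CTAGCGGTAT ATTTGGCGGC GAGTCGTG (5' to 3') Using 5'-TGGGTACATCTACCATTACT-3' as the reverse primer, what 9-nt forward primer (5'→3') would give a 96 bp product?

5'-GTTGGGGTG-3'

The reverse primer's reverse complement AGTAATGGTAGATGTACCCA matches the template at positions 89–108, so the product ends at position 108.
A 96 bp product then starts at position 108 − 96 + 1 = 13.
The forward primer is identical to the top strand there: GTTGGGGTG.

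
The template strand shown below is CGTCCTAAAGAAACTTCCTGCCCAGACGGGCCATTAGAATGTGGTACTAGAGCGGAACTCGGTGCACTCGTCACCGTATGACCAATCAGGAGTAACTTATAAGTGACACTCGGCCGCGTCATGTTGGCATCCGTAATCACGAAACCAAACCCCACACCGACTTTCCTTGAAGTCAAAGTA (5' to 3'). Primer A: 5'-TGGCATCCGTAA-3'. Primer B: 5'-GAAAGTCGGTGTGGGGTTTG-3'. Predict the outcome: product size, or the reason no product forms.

Primer A (TGGCATCCGTAA) matches the top strand at positions 125–136; it acts as a forward primer.
Primer B's reverse complement is CAAACCCCACACCGACTTTC, matching the top strand at positions 146–165; it acts as a reverse primer.
The 3' ends face each other across positions 125–165, giving a 41 bp product.

Yes — a 41 bp product.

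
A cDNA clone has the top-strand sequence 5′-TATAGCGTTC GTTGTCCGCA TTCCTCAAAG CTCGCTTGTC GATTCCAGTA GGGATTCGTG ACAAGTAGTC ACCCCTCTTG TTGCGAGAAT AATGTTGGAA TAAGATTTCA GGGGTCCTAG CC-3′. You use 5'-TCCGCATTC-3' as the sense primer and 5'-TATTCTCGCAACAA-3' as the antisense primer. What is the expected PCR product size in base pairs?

Scanning the template, TCCGCATTC occurs at positions 15–23; this primer anneals to the bottom strand there with its 3' end pointing downstream.
Taking the reverse complement of TATTCTCGCAACAA gives TTGTTGCGAGAATA, found at positions 78–91 on the template; the primer anneals here to the top strand with its 3' end pointing upstream.
Amplicon spans positions 15–91: 77 bp.

77 bp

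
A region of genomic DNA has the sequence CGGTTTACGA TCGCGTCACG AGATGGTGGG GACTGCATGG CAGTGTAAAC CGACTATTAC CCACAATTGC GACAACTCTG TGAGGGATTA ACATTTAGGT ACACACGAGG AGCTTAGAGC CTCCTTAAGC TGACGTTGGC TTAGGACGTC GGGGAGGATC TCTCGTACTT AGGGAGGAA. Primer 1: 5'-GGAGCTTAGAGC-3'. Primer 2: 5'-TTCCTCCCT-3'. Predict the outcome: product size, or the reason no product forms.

Primer 1 (GGAGCTTAGAGC) matches the top strand at positions 109–120; it acts as a forward primer.
Primer 2's reverse complement is AGGGAGGAA, matching the top strand at positions 171–179; it acts as a reverse primer.
The 3' ends face each other across positions 109–179, giving a 71 bp product.

Yes — a 71 bp product.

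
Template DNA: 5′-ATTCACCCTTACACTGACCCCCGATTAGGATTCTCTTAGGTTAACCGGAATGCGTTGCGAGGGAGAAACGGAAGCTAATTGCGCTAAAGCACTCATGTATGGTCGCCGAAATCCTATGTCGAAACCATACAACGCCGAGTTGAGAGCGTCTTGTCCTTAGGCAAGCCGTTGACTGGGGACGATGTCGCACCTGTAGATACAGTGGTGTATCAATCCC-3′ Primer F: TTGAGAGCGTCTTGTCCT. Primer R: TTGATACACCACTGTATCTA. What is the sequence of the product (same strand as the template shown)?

The forward primer matches the template at positions 140–157.
Reverse complement of the reverse primer: TAGATACAGTGGTGTATCAA. This occurs on the top strand at positions 194–213.
The product is the template from position 140 through 213 (74 bp).

5'-TTGAGAGCGTCTTGTCCTTAGGCAAGCCGTTGACTGGGGACGATGTCGCACCTGTAGATACAGTGGTGTATCAA-3'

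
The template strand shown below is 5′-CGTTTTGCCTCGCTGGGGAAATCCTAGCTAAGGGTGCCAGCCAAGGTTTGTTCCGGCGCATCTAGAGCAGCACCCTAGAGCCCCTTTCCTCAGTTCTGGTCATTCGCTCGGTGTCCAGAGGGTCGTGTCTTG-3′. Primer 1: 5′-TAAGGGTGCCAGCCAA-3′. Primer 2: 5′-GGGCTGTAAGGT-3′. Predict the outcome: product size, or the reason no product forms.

No product — primer 2 has no binding site in the template.

Primer 2 (GGGCTGTAAGGT) does not match the top strand, and its reverse complement ACCTTACAGCCC does not match either.
With no annealing site for primer 2, no amplification occurs.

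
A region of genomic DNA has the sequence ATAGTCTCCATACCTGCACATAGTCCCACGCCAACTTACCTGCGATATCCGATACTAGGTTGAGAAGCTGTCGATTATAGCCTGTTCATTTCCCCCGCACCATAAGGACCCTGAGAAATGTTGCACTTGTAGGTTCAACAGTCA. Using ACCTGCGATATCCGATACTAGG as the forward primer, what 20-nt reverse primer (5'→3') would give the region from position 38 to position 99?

The product's 3' end on the top strand is position 99.
The reverse primer anneals to the top strand over positions 80–99, i.e. to GCCTGTTCATTTCCCCCGCA.
Its sequence written 5'→3' is the reverse complement: TGCGGGGGAAATGAACAGGC.

5'-TGCGGGGGAAATGAACAGGC-3'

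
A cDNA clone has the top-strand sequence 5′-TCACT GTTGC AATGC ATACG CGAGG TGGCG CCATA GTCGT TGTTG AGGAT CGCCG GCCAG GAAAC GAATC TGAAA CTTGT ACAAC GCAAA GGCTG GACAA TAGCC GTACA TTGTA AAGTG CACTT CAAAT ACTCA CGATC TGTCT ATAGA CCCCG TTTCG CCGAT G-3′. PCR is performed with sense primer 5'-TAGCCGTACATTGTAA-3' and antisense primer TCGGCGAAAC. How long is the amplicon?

64 bp

Scanning the template, TAGCCGTACATTGTAA occurs at positions 101–116; this primer anneals to the bottom strand there with its 3' end pointing downstream.
Taking the reverse complement of TCGGCGAAAC gives GTTTCGCCGA, found at positions 155–164 on the template; the primer anneals here to the top strand with its 3' end pointing upstream.
The product runs from position 101 to position 164, so its length is 164 − 101 + 1 = 64 bp.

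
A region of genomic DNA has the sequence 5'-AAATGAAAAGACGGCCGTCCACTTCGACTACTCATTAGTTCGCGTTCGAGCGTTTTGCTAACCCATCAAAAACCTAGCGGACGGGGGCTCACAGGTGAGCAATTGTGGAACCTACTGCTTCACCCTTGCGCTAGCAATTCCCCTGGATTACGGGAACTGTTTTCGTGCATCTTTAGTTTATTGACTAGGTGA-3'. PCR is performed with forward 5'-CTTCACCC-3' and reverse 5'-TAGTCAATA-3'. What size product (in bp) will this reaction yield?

The forward primer matches the template at positions 118–125.
The reverse primer's reverse complement is TATTGACTA, which matches the template at positions 179–187.
The product runs from position 118 to position 187, so its length is 187 − 118 + 1 = 70 bp.

70 bp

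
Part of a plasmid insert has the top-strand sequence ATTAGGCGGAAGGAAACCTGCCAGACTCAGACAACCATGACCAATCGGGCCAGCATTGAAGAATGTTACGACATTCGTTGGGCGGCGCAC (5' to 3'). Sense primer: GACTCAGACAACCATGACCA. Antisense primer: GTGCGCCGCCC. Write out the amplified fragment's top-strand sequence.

5'-GACTCAGACAACCATGACCAATCGGGCCAGCATTGAAGAATGTTACGACATTCGTTGGGCGGCGCAC-3'

Forward primer GACTCAGACAACCATGACCA is found on the top strand at positions 24–43.
The reverse primer's reverse complement is GGGCGGCGCAC, which matches the template at positions 80–90.
The product is the template from position 24 through 90 (67 bp).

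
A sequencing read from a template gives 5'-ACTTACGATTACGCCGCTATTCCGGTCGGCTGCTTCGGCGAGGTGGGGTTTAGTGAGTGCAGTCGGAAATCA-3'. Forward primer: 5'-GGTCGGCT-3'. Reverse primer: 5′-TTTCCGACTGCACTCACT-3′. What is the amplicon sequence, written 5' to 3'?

5'-GGTCGGCTGCTTCGGCGAGGTGGGGTTTAGTGAGTGCAGTCGGAAA-3'

The forward primer matches the template at positions 24–31.
Taking the reverse complement of TTTCCGACTGCACTCACT gives AGTGAGTGCAGTCGGAAA, found at positions 52–69 on the template; the primer anneals here to the top strand with its 3' end pointing upstream.
The product is the template from position 24 through 69 (46 bp).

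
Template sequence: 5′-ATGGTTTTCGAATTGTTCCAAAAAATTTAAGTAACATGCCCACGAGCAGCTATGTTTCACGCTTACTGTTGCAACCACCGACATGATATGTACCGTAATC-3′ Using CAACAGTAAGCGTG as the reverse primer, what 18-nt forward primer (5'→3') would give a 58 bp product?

5'-TGTTCCAAAAAATTTAAG-3'

The reverse primer's reverse complement CACGCTTACTGTTG matches the template at positions 58–71, so the product ends at position 71.
A 58 bp product then starts at position 71 − 58 + 1 = 14.
The forward primer is identical to the top strand there: TGTTCCAAAAAATTTAAG.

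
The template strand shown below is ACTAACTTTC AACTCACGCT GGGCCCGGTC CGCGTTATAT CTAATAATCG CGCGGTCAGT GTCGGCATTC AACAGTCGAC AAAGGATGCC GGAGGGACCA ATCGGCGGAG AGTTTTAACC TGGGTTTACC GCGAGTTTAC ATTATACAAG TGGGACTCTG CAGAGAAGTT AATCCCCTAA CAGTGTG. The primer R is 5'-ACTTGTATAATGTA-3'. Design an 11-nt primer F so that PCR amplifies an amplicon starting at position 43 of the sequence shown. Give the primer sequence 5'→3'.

5'-AATAATCGCGC-3'

The reverse primer's reverse complement TACATTATACAAGT matches the template at positions 138–151; the product starts at position 43.
The forward primer is identical to the top strand over positions 43–53: AATAATCGCGC.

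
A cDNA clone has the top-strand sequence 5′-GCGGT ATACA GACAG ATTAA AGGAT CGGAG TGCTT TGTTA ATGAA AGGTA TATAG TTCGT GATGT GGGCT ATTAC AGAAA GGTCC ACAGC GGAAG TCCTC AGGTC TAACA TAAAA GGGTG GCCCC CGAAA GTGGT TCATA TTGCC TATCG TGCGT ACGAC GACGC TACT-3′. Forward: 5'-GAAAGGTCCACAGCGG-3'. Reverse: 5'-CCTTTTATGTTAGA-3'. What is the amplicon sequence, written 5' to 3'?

Forward primer GAAAGGTCCACAGCGG is found on the top strand at positions 77–92.
Reverse complement of the reverse primer: TCTAACATAAAAGG. This occurs on the top strand at positions 104–117.
The product is the template from position 77 through 117 (41 bp).

5'-GAAAGGTCCACAGCGGAAGTCCTCAGGTCTAACATAAAAGG-3'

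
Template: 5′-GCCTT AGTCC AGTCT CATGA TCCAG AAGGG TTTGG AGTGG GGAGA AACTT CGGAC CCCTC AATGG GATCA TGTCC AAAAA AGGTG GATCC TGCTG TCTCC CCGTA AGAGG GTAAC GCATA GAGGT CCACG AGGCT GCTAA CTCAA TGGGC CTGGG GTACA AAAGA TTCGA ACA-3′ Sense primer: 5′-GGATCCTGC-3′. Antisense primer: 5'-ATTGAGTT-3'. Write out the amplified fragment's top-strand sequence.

Forward primer GGATCCTGC is found on the top strand at positions 85–93.
Reverse complement of the reverse primer: AACTCAAT. This occurs on the top strand at positions 139–146.
The product is the template from position 85 through 146 (62 bp).

5'-GGATCCTGCTGTCTCCCCGTAAGAGGGTAACGCATAGAGGTCCACGAGGCTGCTAACTCAAT-3'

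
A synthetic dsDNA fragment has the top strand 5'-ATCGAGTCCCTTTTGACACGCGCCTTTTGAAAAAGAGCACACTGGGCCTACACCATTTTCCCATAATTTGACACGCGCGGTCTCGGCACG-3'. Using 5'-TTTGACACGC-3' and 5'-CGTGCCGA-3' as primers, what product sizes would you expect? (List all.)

The forward primer TTTGACACGC matches the top strand at positions 12–21, 67–76.
The reverse primer's reverse complement is TCGGCACG, matching at positions 83–90.
Each forward site pairs with the reverse site to give a product ending at position 90: sizes 79, 24 bp.

79 bp, 24 bp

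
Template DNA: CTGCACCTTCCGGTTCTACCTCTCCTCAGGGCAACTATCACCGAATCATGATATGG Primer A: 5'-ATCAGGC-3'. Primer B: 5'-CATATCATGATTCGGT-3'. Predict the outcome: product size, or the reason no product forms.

Primer A (ATCAGGC) does not match the top strand, and its reverse complement GCCTGAT does not match either.
With no annealing site for primer A, no amplification occurs.

No product — primer A has no binding site in the template.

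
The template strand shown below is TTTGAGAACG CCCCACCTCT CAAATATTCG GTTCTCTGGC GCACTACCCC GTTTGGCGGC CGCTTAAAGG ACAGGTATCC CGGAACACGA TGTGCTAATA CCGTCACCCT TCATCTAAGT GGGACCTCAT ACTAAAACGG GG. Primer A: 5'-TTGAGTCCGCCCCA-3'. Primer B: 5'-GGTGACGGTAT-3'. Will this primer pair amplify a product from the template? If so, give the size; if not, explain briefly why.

No product — primer A has no binding site in the template.

Primer A (TTGAGTCCGCCCCA) does not match the top strand, and its reverse complement TGGGGCGGACTCAA does not match either.
With no annealing site for primer A, no amplification occurs.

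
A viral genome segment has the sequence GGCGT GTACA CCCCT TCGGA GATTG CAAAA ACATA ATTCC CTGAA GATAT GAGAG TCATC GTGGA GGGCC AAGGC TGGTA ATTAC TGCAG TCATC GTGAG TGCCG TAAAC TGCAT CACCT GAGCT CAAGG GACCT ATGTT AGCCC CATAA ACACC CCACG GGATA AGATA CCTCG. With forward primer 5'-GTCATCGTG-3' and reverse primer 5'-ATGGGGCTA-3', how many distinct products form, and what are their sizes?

The forward primer GTCATCGTG matches the top strand at positions 55–63, 90–98.
The reverse primer's reverse complement is TAGCCCCAT, matching at positions 140–148.
Each forward site pairs with the reverse site to give a product ending at position 148: sizes 94, 59 bp.

Two products: 94 bp, 59 bp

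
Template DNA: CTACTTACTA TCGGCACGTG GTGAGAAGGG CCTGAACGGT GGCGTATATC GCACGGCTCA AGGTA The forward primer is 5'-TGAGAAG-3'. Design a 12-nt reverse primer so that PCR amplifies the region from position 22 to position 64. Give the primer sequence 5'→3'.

The product's 3' end on the top strand is position 64.
The reverse primer anneals to the top strand over positions 53–64, i.e. to ACGGCTCAAGGT.
Its sequence written 5'→3' is the reverse complement: ACCTTGAGCCGT.

5'-ACCTTGAGCCGT-3'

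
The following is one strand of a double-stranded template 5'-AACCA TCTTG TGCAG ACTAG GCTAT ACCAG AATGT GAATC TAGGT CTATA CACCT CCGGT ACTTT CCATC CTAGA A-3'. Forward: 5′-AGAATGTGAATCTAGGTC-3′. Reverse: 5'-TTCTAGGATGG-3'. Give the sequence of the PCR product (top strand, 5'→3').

Forward primer AGAATGTGAATCTAGGTC is found on the top strand at positions 29–46.
The reverse primer's reverse complement is CCATCCTAGAA, which matches the template at positions 66–76.
The product is the template from position 29 through 76 (48 bp).

5'-AGAATGTGAATCTAGGTCTATACACCTCCGGTACTTTCCATCCTAGAA-3'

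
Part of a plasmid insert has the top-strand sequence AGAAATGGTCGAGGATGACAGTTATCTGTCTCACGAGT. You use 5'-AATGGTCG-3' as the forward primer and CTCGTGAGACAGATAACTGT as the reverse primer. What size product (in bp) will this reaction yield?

34 bp

Scanning the template, AATGGTCG occurs at positions 4–11; this primer anneals to the bottom strand there with its 3' end pointing downstream.
Reverse complement of the reverse primer: ACAGTTATCTGTCTCACGAG. This occurs on the top strand at positions 18–37.
The product runs from position 4 to position 37, so its length is 37 − 4 + 1 = 34 bp.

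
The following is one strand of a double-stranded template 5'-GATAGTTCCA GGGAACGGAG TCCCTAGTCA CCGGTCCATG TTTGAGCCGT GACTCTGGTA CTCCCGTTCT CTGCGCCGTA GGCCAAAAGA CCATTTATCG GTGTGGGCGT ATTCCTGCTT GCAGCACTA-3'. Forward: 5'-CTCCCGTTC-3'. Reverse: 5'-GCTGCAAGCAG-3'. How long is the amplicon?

Forward primer CTCCCGTTC is found on the top strand at positions 61–69.
Taking the reverse complement of GCTGCAAGCAG gives CTGCTTGCAGC, found at positions 115–125 on the template; the primer anneals here to the top strand with its 3' end pointing upstream.
The product runs from position 61 to position 125, so its length is 125 − 61 + 1 = 65 bp.

65 bp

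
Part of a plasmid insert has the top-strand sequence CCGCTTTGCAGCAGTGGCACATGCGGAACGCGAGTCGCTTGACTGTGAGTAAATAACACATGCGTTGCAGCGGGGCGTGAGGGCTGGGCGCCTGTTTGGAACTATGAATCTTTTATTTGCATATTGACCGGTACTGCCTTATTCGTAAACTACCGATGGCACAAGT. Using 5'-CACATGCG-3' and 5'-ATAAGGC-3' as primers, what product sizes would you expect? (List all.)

The forward primer CACATGCG matches the top strand at positions 18–25, 57–64.
The reverse primer's reverse complement is GCCTTAT, matching at positions 136–142.
Each forward site pairs with the reverse site to give a product ending at position 142: sizes 125, 86 bp.

125 bp, 86 bp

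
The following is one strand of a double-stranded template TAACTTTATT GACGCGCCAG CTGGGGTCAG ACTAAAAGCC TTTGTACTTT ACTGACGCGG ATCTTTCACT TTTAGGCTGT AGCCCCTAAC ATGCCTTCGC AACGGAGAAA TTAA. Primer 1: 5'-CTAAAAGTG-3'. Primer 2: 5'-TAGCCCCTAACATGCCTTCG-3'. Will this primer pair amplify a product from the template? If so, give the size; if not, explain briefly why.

Primer 1 (CTAAAAGTG) has reverse complement CACTTTTAG, which matches the top strand at positions 67–75; primer 1 anneals to the top strand there with its 3' end pointing upstream toward position 67.
Primer 2 (TAGCCCCTAACATGCCTTCG) matches the top strand directly at positions 80–99; it anneals to the bottom strand with its 3' end pointing downstream toward position 99.
The 3' ends diverge (primer 1 extends toward position 1, primer 2 toward position 114), so the primers never converge on a shared product.

No product — the primers' 3' ends point away from each other.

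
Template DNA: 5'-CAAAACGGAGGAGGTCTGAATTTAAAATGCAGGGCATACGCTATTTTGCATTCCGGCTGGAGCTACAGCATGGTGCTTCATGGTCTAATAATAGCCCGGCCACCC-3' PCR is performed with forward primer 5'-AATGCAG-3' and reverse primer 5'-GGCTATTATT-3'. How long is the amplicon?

71 bp

Forward primer AATGCAG is found on the top strand at positions 26–32.
The reverse primer's reverse complement is AATAATAGCC, which matches the template at positions 87–96.
Product length = (reverse-primer end) − (forward-primer start) + 1 = 96 − 26 + 1 = 71 bp.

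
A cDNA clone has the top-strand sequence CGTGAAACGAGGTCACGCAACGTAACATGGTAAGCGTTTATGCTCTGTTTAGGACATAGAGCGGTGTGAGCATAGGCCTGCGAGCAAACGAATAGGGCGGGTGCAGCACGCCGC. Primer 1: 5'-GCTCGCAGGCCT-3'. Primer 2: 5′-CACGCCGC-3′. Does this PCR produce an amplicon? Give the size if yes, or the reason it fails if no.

No product — the primers' 3' ends point away from each other.

Primer 1 (GCTCGCAGGCCT) has reverse complement AGGCCTGCGAGC, which matches the top strand at positions 74–85; primer 1 anneals to the top strand there with its 3' end pointing upstream toward position 74.
Primer 2 (CACGCCGC) matches the top strand directly at positions 107–114; it anneals to the bottom strand with its 3' end pointing downstream toward position 114.
The 3' ends diverge (primer 1 extends toward position 1, primer 2 toward position 114), so the primers never converge on a shared product.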